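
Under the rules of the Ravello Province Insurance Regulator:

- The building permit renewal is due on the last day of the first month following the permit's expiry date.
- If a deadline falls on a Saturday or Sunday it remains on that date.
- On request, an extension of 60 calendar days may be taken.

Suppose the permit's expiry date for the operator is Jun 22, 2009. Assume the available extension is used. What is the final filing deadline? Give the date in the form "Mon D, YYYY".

Sep 29, 2009

1 month after Jun 22, 2009 is July 2009; that month ends on Jul 31, 2009.
No adjustment is made for weekends or holidays, so Jul 31, 2009 stands.
Add the 60 calendar-day extension to Jul 31, 2009: Sep 29, 2009.
Sep 29, 2009 falls on a Tuesday. The rules make no weekend/holiday allowance, so it remains Sep 29, 2009.
Final deadline: Sep 29, 2009.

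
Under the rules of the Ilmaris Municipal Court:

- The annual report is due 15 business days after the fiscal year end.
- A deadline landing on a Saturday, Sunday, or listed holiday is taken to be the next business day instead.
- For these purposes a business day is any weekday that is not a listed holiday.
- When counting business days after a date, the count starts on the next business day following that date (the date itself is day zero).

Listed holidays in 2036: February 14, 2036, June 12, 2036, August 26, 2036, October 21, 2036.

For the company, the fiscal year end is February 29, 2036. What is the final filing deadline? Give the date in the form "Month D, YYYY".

Starting the day after February 29, 2036 and counting 15 business days lands on March 21, 2036.
March 21, 2036 falls on a Friday, which is a business day, so no adjustment is needed.
The final due date is March 21, 2036.

March 21, 2036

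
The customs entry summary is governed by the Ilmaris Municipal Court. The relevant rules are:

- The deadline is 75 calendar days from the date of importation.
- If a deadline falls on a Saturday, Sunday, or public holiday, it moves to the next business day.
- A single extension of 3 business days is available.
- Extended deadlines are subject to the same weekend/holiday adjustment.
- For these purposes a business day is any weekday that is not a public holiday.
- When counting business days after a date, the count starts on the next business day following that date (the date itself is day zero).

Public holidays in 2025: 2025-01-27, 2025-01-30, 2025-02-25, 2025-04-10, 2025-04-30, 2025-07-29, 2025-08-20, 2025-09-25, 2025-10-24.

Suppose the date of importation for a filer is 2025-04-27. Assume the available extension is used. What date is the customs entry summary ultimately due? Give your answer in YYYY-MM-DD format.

Trigger date 2025-04-27 + 75 calendar days = 2025-07-11.
Since 2025-07-11 is a Friday and not a holiday, the date is unchanged.
The 3-business-day extension runs from 2025-07-11 to 2025-07-16.
2025-07-16 falls on a Wednesday, which is a business day, so no adjustment is needed.
Deadline: 2025-07-16.

2025-07-16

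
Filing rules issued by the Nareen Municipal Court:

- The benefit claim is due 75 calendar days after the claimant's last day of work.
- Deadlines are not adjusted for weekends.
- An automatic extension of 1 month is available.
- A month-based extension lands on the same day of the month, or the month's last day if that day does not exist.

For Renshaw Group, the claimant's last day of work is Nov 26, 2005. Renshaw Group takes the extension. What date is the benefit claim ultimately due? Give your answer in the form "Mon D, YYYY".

From Nov 26, 2005, 75 calendar days later is Feb 9, 2006.
Feb 9, 2006 is a Thursday; no weekend or holiday adjustment applies.
The 1 month extension carries Feb 9, 2006 to Mar 9, 2006.
Mar 9, 2006 falls on a Thursday. The rules make no weekend/holiday allowance, so it remains Mar 9, 2006.
So the filing is due Mar 9, 2006.

Mar 9, 2006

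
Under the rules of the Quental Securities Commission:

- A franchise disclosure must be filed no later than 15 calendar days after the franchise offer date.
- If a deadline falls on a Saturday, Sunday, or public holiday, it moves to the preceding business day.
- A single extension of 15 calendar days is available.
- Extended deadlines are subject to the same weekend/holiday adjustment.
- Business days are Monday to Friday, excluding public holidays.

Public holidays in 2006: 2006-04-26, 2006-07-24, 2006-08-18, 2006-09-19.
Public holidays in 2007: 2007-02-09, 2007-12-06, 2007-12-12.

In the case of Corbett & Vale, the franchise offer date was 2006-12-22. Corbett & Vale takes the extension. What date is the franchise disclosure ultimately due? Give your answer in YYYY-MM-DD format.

Adding 15 calendar days to 2006-12-22 gives 2007-01-06.
2007-01-06 falls on a Saturday. Rolling to the preceding business day gives 2007-01-05, a Friday.
The 15-calendar-day extension moves the deadline from 2007-01-05 to 2007-01-20.
Because 2007-01-20 is a Saturday, the deadline becomes 2007-01-19 (Friday).
Deadline: 2007-01-19.

2007-01-19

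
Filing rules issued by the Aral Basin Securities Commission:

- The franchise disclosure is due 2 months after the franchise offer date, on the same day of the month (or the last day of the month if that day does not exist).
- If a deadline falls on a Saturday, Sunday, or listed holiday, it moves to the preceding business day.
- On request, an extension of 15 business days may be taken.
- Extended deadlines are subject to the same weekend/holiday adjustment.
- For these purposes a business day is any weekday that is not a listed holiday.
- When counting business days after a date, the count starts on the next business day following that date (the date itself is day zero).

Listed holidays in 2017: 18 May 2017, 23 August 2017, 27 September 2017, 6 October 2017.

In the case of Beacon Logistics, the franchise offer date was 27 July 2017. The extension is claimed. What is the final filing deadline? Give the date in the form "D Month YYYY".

19 October 2017

Moving 2 months forward from 27 July 2017 on the corresponding day gives 27 September 2017.
27 September 2017 is a listed holiday, so it moves to the preceding business day, 26 September 2017 (Tuesday).
The 15-business-day extension runs from 26 September 2017 to 19 October 2017.
19 October 2017 falls on a Thursday, which is a business day, so no adjustment is needed.
Deadline: 19 October 2017.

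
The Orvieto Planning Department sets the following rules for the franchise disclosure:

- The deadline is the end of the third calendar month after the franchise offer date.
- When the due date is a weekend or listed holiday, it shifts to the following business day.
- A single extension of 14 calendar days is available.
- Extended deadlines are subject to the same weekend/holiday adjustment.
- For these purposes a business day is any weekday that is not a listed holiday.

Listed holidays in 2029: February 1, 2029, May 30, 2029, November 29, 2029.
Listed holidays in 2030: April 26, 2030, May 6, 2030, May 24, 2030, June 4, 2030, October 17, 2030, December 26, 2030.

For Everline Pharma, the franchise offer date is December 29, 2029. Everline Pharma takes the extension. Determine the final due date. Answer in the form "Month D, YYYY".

April 15, 2030

3 months after December 29, 2029 is March 2030; that month ends on March 31, 2030.
Because March 31, 2030 is a Sunday, the deadline becomes April 1, 2030 (Monday).
Applying the 14-calendar-day extension: April 1, 2030 + 14 days = April 15, 2030.
April 15, 2030 (Monday) is already a business day.
The final due date is April 15, 2030.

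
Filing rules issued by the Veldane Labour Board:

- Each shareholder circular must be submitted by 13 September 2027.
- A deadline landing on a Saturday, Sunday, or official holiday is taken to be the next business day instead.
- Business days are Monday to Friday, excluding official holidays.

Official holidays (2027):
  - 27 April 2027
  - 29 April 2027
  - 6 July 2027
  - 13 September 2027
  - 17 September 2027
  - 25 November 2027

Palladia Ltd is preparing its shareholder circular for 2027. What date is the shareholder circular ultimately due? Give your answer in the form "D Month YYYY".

The stated deadline is 13 September 2027.
13 September 2027 falls on a listed holiday. Rolling to the next business day gives 14 September 2027, a Tuesday.
The final due date is 14 September 2027.

14 September 2027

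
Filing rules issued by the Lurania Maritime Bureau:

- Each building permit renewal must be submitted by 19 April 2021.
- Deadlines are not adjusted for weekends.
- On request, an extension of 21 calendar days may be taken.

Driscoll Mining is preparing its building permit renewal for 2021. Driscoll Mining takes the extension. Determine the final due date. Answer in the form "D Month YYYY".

Start from the fixed due date, 19 April 2021.
19 April 2021 falls on a Monday. The rules make no weekend/holiday allowance, so it remains 19 April 2021.
Applying the 21-calendar-day extension: 19 April 2021 + 21 days = 10 May 2021.
No adjustment is made for weekends or holidays, so 10 May 2021 stands.
The final due date is 10 May 2021.

10 May 2021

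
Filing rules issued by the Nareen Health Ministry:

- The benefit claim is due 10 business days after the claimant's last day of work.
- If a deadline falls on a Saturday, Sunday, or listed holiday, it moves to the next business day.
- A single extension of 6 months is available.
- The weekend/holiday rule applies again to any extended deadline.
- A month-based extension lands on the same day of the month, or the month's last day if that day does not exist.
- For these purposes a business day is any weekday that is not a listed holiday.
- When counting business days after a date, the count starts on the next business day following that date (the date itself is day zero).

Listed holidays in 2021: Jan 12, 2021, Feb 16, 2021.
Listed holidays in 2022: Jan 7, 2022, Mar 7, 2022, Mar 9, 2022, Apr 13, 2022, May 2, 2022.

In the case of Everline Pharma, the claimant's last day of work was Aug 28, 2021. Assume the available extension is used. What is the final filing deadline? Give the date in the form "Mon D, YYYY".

Mar 10, 2022

10 business days after Aug 28, 2021, excluding weekends and holidays, is Sep 10, 2021.
Sep 10, 2021 (Friday) is already a business day.
Applying the 6 months extension: 6 months after Sep 10, 2021 is Mar 10, 2022.
Mar 10, 2022 (Thursday) is already a business day.
The final due date is Mar 10, 2022.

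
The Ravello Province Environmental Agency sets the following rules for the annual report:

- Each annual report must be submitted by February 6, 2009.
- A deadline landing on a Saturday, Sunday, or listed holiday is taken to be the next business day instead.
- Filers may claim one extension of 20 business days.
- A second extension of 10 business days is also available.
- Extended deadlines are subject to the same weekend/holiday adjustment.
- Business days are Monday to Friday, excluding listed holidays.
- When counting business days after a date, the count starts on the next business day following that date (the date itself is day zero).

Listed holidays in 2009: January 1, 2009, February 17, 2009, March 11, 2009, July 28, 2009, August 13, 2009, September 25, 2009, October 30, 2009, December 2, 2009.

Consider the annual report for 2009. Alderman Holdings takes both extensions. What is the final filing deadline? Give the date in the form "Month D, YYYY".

March 24, 2009

The stated deadline is February 6, 2009.
Since February 6, 2009 is a Friday and not a holiday, the date is unchanged.
Applying the 20-business-day extension: 20 business days after February 6, 2009 is March 9, 2009.
March 9, 2009 falls on a Monday, which is a business day, so no adjustment is needed.
Applying the 10-business-day extension: 10 business days after March 9, 2009 is March 24, 2009.
Since March 24, 2009 is a Tuesday and not a holiday, the date is unchanged.
Deadline: March 24, 2009.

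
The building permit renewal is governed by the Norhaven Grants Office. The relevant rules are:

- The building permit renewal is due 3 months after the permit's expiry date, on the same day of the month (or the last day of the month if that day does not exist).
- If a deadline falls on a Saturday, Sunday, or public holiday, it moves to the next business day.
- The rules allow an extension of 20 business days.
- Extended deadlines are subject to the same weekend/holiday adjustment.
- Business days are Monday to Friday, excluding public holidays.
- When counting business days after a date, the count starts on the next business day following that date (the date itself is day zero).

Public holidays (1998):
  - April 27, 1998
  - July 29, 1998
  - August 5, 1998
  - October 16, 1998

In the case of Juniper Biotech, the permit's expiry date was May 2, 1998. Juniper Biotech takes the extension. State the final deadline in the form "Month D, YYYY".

September 1, 1998

Moving 3 months forward from May 2, 1998 on the corresponding day gives August 2, 1998.
August 2, 1998 falls on a Sunday. Rolling to the next business day gives August 3, 1998, a Monday.
The 20-business-day extension runs from August 3, 1998 to September 1, 1998.
September 1, 1998 is a Tuesday and not a listed holiday, so it stands.
Deadline: September 1, 1998.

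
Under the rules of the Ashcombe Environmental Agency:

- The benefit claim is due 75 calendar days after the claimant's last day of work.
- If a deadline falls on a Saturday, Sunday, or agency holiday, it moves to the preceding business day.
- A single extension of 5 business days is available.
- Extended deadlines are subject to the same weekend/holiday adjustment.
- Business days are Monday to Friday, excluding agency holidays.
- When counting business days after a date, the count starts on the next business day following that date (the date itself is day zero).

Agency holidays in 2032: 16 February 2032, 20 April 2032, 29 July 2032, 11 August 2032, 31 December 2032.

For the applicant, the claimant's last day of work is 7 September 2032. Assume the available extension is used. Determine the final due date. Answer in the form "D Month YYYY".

26 November 2032

Adding 75 calendar days to 7 September 2032 gives 21 November 2032.
Because 21 November 2032 is a Sunday, the deadline becomes 19 November 2032 (Friday).
Counting 5 further business days from 19 November 2032 reaches 26 November 2032.
Since 26 November 2032 is a Friday and not a holiday, the date is unchanged.
So the filing is due 26 November 2032.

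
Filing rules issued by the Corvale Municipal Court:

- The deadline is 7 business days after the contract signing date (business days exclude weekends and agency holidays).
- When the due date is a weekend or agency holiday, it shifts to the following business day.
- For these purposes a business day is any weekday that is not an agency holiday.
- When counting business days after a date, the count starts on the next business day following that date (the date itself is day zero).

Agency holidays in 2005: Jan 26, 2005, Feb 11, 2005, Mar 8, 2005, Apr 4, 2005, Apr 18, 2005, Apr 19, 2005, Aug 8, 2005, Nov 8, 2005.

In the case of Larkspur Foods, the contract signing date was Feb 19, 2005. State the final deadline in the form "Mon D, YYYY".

Mar 1, 2005

7 business days after Feb 19, 2005, excluding weekends and holidays, is Mar 1, 2005.
Mar 1, 2005 (Tuesday) is already a business day.
The final due date is Mar 1, 2005.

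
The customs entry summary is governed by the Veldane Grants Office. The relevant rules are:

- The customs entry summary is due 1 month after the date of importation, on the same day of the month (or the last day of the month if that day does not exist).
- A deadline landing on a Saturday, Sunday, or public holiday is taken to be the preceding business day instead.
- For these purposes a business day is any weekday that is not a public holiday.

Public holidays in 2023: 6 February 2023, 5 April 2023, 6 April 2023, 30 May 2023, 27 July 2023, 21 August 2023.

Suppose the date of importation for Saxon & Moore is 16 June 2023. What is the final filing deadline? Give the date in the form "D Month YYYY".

14 July 2023

1 month after 16 June 2023, on the same day of the month, is 16 July 2023.
16 July 2023 falls on a Sunday. Rolling to the preceding business day gives 14 July 2023, a Friday.
The final due date is 14 July 2023.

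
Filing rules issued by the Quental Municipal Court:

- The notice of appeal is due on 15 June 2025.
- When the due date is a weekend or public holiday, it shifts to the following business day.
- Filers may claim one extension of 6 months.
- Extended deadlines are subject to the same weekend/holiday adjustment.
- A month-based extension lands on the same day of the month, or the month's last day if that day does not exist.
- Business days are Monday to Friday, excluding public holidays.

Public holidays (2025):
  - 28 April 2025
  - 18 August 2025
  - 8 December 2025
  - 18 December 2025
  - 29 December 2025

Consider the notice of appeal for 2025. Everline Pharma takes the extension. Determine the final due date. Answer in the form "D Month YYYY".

The statutory due date is 15 June 2025.
Because 15 June 2025 is a Sunday, the deadline becomes 16 June 2025 (Monday).
The 6 months extension carries 16 June 2025 to 16 December 2025.
16 December 2025 falls on a Tuesday, which is a business day, so no adjustment is needed.
So the filing is due 16 December 2025.

16 December 2025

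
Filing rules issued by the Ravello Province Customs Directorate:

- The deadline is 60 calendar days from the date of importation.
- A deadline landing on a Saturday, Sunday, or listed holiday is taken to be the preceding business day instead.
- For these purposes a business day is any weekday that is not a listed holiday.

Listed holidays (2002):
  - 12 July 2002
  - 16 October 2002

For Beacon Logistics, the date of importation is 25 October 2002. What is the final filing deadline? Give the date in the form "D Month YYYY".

24 December 2002

60 calendar days after 25 October 2002 is 24 December 2002.
24 December 2002 is a Tuesday and not a listed holiday, so it stands.
Final deadline: 24 December 2002.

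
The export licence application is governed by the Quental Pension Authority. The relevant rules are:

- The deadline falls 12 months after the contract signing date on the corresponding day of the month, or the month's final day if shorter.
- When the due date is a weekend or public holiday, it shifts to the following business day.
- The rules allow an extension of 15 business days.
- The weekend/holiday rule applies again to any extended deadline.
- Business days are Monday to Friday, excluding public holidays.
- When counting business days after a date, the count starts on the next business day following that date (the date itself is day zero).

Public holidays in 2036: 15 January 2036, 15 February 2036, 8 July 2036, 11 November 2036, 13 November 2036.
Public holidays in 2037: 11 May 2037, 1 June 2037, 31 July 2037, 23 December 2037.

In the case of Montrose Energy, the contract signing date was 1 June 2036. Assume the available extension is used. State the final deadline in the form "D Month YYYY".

Moving 12 months forward from 1 June 2036 on the corresponding day gives 1 June 2037.
1 June 2037 is a listed holiday, so it moves to the next business day, 2 June 2037 (Tuesday).
The 15-business-day extension runs from 2 June 2037 to 23 June 2037.
23 June 2037 (Tuesday) is already a business day.
So the filing is due 23 June 2037.

23 June 2037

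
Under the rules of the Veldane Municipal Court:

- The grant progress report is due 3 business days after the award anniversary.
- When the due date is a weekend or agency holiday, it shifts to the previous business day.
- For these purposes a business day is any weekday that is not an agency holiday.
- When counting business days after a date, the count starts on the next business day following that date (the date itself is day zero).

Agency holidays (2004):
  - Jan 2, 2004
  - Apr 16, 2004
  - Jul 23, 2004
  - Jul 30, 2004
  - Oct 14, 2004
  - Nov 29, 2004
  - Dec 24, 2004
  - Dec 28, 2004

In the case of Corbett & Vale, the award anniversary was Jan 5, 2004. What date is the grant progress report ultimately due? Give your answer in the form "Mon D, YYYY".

Jan 8, 2004

Starting the day after Jan 5, 2004 and counting 3 business days lands on Jan 8, 2004.
Jan 8, 2004 (Thursday) is already a business day.
So the filing is due Jan 8, 2004.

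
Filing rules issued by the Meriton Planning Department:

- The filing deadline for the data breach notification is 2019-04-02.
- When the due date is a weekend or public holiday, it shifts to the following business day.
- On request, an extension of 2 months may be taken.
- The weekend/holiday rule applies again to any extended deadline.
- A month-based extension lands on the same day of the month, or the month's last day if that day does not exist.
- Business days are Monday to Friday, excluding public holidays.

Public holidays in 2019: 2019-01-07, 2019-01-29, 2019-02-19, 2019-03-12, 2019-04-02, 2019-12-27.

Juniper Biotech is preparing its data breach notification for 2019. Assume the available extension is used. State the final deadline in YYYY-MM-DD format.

Start from the fixed due date, 2019-04-02.
2019-04-02 is a listed holiday, so it moves to the next business day, 2019-04-03 (Wednesday).
Add 2 months to 2019-04-03: 2019-06-03.
2019-06-03 is a Monday and not a listed holiday, so it stands.
Final deadline: 2019-06-03.

2019-06-03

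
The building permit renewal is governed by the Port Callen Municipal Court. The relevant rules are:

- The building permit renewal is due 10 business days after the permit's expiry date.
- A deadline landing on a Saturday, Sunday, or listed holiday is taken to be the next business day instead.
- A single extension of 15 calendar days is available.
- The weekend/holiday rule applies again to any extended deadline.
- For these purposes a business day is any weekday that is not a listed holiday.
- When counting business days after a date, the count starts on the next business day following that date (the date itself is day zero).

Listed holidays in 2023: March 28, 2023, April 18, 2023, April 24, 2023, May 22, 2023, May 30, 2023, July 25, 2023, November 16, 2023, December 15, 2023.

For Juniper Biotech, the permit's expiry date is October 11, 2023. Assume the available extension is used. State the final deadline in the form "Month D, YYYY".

November 9, 2023

Starting the day after October 11, 2023 and counting 10 business days lands on October 25, 2023.
October 25, 2023 is a Wednesday and not a listed holiday, so it stands.
The 15-calendar-day extension moves the deadline from October 25, 2023 to November 9, 2023.
November 9, 2023 (Thursday) is already a business day.
Final deadline: November 9, 2023.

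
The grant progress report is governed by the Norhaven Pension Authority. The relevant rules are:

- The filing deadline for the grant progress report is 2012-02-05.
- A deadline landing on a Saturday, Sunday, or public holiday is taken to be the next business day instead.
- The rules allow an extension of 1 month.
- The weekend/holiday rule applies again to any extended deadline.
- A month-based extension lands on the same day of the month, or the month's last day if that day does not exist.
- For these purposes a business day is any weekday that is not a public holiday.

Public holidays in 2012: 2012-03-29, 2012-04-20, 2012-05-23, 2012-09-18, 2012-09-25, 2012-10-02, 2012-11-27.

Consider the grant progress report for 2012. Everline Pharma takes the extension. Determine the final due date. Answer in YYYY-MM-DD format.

Start from the fixed due date, 2012-02-05.
2012-02-05 is a Sunday; the next business day is 2012-02-06 (Monday).
Add 1 month to 2012-02-06: 2012-03-06.
2012-03-06 (Tuesday) is already a business day.
So the filing is due 2012-03-06.

2012-03-06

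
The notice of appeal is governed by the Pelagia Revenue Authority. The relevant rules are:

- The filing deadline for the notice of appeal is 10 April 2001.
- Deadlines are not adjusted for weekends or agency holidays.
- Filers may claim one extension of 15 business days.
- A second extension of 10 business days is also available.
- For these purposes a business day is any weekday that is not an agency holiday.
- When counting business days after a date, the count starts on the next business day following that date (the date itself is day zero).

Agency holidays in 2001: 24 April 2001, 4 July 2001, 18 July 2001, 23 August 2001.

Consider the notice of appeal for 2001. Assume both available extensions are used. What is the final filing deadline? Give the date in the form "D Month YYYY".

16 May 2001

The stated deadline is 10 April 2001.
10 April 2001 is a Tuesday; no weekend or holiday adjustment applies.
Counting 15 further business days from 10 April 2001 reaches 2 May 2001.
No adjustment is made for weekends or holidays, so 2 May 2001 stands.
Counting 10 further business days from 2 May 2001 reaches 16 May 2001.
No adjustment is made for weekends or holidays, so 16 May 2001 stands.
So the filing is due 16 May 2001.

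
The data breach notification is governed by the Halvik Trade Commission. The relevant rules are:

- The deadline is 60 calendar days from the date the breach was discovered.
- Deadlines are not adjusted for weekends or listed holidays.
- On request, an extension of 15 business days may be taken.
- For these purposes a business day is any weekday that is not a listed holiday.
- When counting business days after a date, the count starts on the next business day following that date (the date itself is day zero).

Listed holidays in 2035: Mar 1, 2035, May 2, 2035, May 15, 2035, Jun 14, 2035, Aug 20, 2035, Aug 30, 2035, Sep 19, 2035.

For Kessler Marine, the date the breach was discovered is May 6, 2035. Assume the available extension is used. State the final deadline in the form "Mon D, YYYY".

Jul 26, 2035

From May 6, 2035, 60 calendar days later is Jul 5, 2035.
Jul 5, 2035 falls on a Thursday. The rules make no weekend/holiday allowance, so it remains Jul 5, 2035.
Counting 15 further business days from Jul 5, 2035 reaches Jul 26, 2035.
No adjustment is made for weekends or holidays, so Jul 26, 2035 stands.
The final due date is Jul 26, 2035.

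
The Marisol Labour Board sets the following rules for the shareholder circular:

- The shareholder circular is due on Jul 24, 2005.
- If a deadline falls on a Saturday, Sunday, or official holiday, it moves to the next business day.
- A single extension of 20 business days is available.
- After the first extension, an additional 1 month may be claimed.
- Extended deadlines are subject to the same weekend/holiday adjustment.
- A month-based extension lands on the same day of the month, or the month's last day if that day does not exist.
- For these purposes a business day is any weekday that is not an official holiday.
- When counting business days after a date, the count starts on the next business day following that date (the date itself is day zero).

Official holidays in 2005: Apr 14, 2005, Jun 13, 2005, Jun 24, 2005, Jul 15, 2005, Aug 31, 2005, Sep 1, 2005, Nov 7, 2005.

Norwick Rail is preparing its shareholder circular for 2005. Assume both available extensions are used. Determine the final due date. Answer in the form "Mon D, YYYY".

Sep 22, 2005

The stated deadline is Jul 24, 2005.
Because Jul 24, 2005 is a Sunday, the deadline becomes Jul 25, 2005 (Monday).
Applying the 20-business-day extension: 20 business days after Jul 25, 2005 is Aug 22, 2005.
Since Aug 22, 2005 is a Monday and not a holiday, the date is unchanged.
The 1 month extension carries Aug 22, 2005 to Sep 22, 2005.
Sep 22, 2005 (Thursday) is already a business day.
The final due date is Sep 22, 2005.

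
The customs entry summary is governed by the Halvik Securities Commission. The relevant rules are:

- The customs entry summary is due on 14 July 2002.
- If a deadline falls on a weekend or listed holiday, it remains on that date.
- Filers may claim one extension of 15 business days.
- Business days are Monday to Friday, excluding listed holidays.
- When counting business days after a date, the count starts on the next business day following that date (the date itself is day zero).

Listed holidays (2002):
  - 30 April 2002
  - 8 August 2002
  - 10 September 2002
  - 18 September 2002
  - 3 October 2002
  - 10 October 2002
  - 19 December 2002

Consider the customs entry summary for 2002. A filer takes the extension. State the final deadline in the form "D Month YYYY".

2 August 2002

The stated deadline is 14 July 2002.
14 July 2002 is a Sunday; no weekend or holiday adjustment applies.
Counting 15 further business days from 14 July 2002 reaches 2 August 2002.
2 August 2002 falls on a Friday. The rules make no weekend/holiday allowance, so it remains 2 August 2002.
The final due date is 2 August 2002.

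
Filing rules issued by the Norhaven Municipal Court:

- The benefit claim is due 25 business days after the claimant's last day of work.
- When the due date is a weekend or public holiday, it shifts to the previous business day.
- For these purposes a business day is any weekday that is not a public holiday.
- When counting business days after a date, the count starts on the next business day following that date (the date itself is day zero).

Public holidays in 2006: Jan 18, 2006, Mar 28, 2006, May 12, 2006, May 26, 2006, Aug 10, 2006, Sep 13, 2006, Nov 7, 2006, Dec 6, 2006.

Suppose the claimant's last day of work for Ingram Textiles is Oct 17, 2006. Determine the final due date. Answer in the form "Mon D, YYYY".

Starting the day after Oct 17, 2006 and counting 25 business days lands on Nov 22, 2006.
Since Nov 22, 2006 is a Wednesday and not a holiday, the date is unchanged.
Deadline: Nov 22, 2006.

Nov 22, 2006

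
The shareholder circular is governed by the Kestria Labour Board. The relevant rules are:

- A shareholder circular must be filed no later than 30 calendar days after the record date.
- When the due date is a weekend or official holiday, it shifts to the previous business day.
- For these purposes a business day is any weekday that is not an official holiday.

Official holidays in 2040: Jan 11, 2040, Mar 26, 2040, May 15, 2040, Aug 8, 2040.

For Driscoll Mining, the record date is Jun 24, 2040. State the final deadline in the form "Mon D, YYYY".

30 calendar days after Jun 24, 2040 is Jul 24, 2040.
Jul 24, 2040 is a Tuesday and not a listed holiday, so it stands.
Deadline: Jul 24, 2040.

Jul 24, 2040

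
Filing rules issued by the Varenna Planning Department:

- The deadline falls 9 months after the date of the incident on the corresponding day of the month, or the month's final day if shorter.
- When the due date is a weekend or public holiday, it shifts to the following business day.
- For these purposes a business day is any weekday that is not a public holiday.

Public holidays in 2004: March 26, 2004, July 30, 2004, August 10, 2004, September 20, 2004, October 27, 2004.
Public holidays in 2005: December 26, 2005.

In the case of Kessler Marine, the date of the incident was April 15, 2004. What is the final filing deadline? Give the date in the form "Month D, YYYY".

January 17, 2005

9 months from April 15, 2004 is January 15, 2005.
January 15, 2005 falls on a Saturday. Rolling to the next business day gives January 17, 2005, a Monday.
So the filing is due January 17, 2005.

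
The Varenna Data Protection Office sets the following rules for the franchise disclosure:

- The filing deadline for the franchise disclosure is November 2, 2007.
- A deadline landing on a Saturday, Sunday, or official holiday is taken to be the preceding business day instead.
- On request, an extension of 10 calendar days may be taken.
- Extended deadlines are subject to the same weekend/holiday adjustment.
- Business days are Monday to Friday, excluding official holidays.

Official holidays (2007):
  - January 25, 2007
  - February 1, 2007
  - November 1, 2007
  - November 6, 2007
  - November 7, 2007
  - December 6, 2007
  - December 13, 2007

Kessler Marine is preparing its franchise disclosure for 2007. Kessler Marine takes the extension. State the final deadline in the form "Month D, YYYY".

November 12, 2007

Start from the fixed due date, November 2, 2007.
November 2, 2007 falls on a Friday, which is a business day, so no adjustment is needed.
The 10-calendar-day extension moves the deadline from November 2, 2007 to November 12, 2007.
November 12, 2007 falls on a Monday, which is a business day, so no adjustment is needed.
Final deadline: November 12, 2007.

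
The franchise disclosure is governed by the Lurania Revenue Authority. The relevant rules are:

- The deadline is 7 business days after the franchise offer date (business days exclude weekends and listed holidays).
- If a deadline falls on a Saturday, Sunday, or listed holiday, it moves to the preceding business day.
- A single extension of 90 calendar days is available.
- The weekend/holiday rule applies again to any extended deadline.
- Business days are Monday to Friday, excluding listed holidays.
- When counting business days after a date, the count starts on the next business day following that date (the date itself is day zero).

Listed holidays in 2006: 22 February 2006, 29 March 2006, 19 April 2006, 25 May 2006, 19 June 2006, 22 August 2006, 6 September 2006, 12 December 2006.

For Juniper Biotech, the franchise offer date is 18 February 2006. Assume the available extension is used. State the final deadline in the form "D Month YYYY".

30 May 2006

Counting 7 business days after 18 February 2006 (skipping weekends and listed holidays) reaches 1 March 2006.
1 March 2006 falls on a Wednesday, which is a business day, so no adjustment is needed.
Applying the 90-calendar-day extension: 1 March 2006 + 90 days = 30 May 2006.
30 May 2006 (Tuesday) is already a business day.
Final deadline: 30 May 2006.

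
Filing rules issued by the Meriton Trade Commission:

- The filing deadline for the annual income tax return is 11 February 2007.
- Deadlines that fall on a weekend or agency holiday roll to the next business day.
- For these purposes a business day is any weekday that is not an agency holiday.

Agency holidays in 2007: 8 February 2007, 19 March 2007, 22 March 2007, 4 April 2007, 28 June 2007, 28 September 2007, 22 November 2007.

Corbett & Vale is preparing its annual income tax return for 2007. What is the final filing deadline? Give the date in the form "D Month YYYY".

12 February 2007

The stated deadline is 11 February 2007.
11 February 2007 is a Sunday; the next business day is 12 February 2007 (Monday).
So the filing is due 12 February 2007.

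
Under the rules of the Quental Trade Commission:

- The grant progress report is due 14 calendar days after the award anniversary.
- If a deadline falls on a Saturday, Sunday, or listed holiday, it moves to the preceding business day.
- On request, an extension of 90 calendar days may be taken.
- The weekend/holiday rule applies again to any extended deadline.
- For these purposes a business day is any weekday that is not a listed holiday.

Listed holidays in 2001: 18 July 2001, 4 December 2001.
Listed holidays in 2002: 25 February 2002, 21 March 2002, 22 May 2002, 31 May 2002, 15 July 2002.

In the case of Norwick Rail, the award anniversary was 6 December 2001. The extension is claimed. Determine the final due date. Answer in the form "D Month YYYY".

From 6 December 2001, 14 calendar days later is 20 December 2001.
Since 20 December 2001 is a Thursday and not a holiday, the date is unchanged.
Add the 90 calendar-day extension to 20 December 2001: 20 March 2002.
20 March 2002 (Wednesday) is already a business day.
So the filing is due 20 March 2002.

20 March 2002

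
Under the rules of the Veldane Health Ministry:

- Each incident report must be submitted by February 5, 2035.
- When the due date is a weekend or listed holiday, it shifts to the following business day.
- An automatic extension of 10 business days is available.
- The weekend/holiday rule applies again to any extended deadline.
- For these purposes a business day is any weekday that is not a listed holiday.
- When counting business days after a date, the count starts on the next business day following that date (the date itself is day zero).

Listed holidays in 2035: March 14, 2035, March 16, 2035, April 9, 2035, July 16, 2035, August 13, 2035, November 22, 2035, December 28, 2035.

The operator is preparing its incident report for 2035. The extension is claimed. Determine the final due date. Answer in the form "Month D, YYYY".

The statutory due date is February 5, 2035.
February 5, 2035 is a Monday and not a listed holiday, so it stands.
Applying the 10-business-day extension: 10 business days after February 5, 2035 is February 19, 2035.
February 19, 2035 (Monday) is already a business day.
Final deadline: February 19, 2035.

February 19, 2035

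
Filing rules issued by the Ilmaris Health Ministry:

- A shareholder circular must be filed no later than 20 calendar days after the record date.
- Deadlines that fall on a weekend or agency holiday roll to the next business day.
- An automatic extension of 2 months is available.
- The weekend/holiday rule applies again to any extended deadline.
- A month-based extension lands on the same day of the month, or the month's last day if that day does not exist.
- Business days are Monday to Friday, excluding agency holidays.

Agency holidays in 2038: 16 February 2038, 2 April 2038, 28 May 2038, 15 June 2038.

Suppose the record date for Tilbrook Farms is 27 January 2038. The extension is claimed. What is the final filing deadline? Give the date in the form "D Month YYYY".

Trigger date 27 January 2038 + 20 calendar days = 16 February 2038.
16 February 2038 is a listed holiday; the next business day is 17 February 2038 (Wednesday).
Applying the 2 months extension: 2 months after 17 February 2038 is 17 April 2038.
17 April 2038 is a Saturday; the next business day is 19 April 2038 (Monday).
The final due date is 19 April 2038.

19 April 2038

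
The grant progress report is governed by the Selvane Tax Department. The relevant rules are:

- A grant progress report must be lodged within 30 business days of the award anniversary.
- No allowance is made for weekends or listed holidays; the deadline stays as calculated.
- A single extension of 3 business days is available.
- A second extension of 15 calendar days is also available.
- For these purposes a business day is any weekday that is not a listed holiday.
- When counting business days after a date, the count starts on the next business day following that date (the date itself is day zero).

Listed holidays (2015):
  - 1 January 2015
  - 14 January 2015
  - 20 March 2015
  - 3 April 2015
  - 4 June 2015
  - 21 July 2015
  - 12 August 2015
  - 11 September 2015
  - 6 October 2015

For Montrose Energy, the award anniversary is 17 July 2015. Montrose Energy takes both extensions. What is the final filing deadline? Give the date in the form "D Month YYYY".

30 business days after 17 July 2015, excluding weekends and holidays, is 1 September 2015.
1 September 2015 falls on a Tuesday. The rules make no weekend/holiday allowance, so it remains 1 September 2015.
Applying the 3-business-day extension: 3 business days after 1 September 2015 is 4 September 2015.
4 September 2015 falls on a Friday. The rules make no weekend/holiday allowance, so it remains 4 September 2015.
With the 15-day extension, 4 September 2015 becomes 19 September 2015.
19 September 2015 falls on a Saturday. The rules make no weekend/holiday allowance, so it remains 19 September 2015.
The final due date is 19 September 2015.

19 September 2015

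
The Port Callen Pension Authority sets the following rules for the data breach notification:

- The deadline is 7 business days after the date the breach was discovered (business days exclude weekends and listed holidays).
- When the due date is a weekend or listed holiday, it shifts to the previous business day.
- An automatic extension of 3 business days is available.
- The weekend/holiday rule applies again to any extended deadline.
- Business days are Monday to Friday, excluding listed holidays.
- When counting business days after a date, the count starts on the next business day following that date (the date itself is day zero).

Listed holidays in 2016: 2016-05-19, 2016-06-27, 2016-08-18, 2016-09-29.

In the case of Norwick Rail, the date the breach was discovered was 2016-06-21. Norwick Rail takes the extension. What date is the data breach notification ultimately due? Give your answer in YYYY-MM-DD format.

2016-07-06

Starting the day after 2016-06-21 and counting 7 business days lands on 2016-07-01.
2016-07-01 (Friday) is already a business day.
Applying the 3-business-day extension: 3 business days after 2016-07-01 is 2016-07-06.
Since 2016-07-06 is a Wednesday and not a holiday, the date is unchanged.
Deadline: 2016-07-06.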